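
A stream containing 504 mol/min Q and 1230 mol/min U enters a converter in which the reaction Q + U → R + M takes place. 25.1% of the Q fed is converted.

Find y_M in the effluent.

Q reacted = 0.251 × 504 = 126.5 mol/min; ν_Q = −1, so ξ = 126.5/1 = 126.5 mol/min.
Outlet amounts (n = n₀ + ν ξ):
  Q: 504 − 1(126.5) = 377.5
  U: 1230 − 1(126.5) = 1103
  R: 0 + 1(126.5) = 126.5
  M: 0 + 1(126.5) = 126.5
Total out = 1734 mol/min; y_M = 126.5 / 1734 = 0.07296.

0.073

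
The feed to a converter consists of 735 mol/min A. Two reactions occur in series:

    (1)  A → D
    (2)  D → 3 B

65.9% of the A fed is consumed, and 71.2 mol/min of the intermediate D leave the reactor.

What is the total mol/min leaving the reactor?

Conversion of A: A consumed = 1ξ₁ = 0.659 × 735 → ξ₁ = 484.4 mol/min.
D balance: n_D = 0 + 1ξ₁ − 1ξ₂ = 71.2 → ξ₂ = (1·484.4 − 71.2)/1 = 413.2 mol/min.
Outlet amounts (n = n₀ + Σ ν·ξ):
  A: 735 − 1(484.4) = 250.6
  D: 0 + 1(484.4) − 1(413.2) = 71.2
  B: 0 + 3(413.2) = 1239
Total out = 250.6 + 71.2 + 1239 = 1561 mol/min.

1560 mol/min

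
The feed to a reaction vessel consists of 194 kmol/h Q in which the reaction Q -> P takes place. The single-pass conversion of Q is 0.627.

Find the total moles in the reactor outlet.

194 kmol/h

Q reacted = 0.627 × 194 = 121.6 kmol/h; ν_Q = −1, so ξ = 121.6/1 = 121.6 kmol/h.
Outlet amounts (n = n₀ + ν ξ):
  Q: 194 − 1(121.6) = 72.36
  P: 0 + 1(121.6) = 121.6
Total out = 72.36 + 121.6 = 194 kmol/h.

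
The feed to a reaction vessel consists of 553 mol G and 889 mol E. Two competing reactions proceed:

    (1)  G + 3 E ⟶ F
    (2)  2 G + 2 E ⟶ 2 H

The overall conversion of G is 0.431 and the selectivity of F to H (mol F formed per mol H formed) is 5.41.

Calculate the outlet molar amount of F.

Conversion of G: G consumed = 0.431 × 553 = 238.3 mol = 1ξ₁ + 2ξ₂.
Selectivity: 1ξ₁ / (2ξ₂) = 5.41 → ξ₁ = 10.82 ξ₂.
Substitute: (1·10.82 + 2) ξ₂ = 238.3 → ξ₂ = 18.59 mol, ξ₁ = 201.2 mol.
Outlet amounts (n = n₀ + Σ ν·ξ):
  G: 553 − 1(201.2) − 2(18.59) = 314.7
  E: 889 − 3(201.2) − 2(18.59) = 248.3
  F: 0 + 1(201.2) = 201.2
  H: 0 + 2(18.59) = 37.18

201 mol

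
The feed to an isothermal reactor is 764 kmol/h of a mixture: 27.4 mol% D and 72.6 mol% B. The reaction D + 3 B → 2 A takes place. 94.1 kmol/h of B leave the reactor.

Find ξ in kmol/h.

ξ = 154 kmol/h

For B: n = n₀ − 3ξ → 94.1 = 554.7 − 3ξ, giving ξ = 153.5 kmol/h.
Outlet amounts (n = n₀ + ν ξ):
  D: 209.3 − 1(153.5) = 55.81
  B: 554.7 − 3(153.5) = 94.1
  A: 0 + 2(153.5) = 307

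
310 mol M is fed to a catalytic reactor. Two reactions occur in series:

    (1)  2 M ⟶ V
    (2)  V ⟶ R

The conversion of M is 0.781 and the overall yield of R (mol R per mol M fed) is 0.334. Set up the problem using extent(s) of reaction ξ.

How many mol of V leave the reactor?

17.5 mol

Conversion of M: M consumed = 2ξ₁ = 0.781 × 310 → ξ₁ = 121.1 mol.
Yield of R: 1ξ₂ / 310 = 0.334 → ξ₂ = 103.5 mol.
Outlet amounts (n = n₀ + Σ ν·ξ):
  M: 310 − 2(121.1) = 67.89
  V: 0 + 1(121.1) − 1(103.5) = 17.52
  R: 0 + 1(103.5) = 103.5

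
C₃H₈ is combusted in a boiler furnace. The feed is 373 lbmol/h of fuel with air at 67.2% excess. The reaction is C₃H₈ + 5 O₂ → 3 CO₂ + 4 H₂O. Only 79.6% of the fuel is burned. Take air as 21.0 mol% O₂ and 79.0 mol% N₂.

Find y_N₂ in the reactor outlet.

Stoichiometric O₂ = 5 × 373 = 1865 lbmol/h; O₂ fed = 1865 × 1.672 = 3118 lbmol/h.
N₂ fed = 3118 × 79/21 = 11730 lbmol/h.
Fuel reacted = 0.796 × 373 → ξ = 296.9 lbmol/h.
Outlet (n = n₀ + ν ξ):
  C₃H₈: 373 − 1(296.9) = 76.09
  O₂: 3118 − 5(296.9) = 1634
  N₂: 11730 (inert)
  CO₂: 0 + 3(296.9) = 890.7
  H₂O: 0 + 4(296.9) = 1188
Total out = 15520 lbmol/h; y_N₂ = 11730 / 15520 = 0.7559.

0.756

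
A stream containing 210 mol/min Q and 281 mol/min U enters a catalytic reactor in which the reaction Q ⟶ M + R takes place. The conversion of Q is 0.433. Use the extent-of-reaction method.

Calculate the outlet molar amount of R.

90.9 mol/min

Q reacted = 0.433 × 210 = 90.93 mol/min; ν_Q = −1, so ξ = 90.93/1 = 90.93 mol/min.
Outlet amounts (n = n₀ + ν ξ):
  Q: 210 − 1(90.93) = 119.1
  M: 0 + 1(90.93) = 90.93
  R: 0 + 1(90.93) = 90.93
  U: 281 (inert)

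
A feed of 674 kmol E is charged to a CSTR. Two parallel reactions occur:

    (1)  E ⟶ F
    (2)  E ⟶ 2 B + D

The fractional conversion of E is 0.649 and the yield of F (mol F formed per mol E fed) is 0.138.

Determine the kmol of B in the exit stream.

689 kmol

Yield of F: 1ξ₁ / 674 = 0.138 → ξ₁ = 93.01 kmol.
Conversion of E: 1ξ₁ + 1ξ₂ = 0.649 × 674 = 437.4 → ξ₂ = 344.4 kmol.
Outlet amounts (n = n₀ + Σ ν·ξ):
  E: 674 − 1(93.01) − 1(344.4) = 236.6
  F: 0 + 1(93.01) = 93.01
  B: 0 + 2(344.4) = 688.8
  D: 0 + 1(344.4) = 344.4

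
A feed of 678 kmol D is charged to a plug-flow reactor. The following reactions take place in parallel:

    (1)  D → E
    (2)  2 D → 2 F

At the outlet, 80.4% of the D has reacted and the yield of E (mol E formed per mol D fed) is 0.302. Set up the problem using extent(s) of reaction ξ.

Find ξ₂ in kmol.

ξ₂ = 170 kmol

Yield of E: 1ξ₁ / 678 = 0.302 → ξ₁ = 204.8 kmol.
Conversion of D: 1ξ₁ + 2ξ₂ = 0.804 × 678 = 545.1 → ξ₂ = 170.2 kmol.
Outlet amounts (n = n₀ + Σ ν·ξ):
  D: 678 − 1(204.8) − 2(170.2) = 132.9
  E: 0 + 1(204.8) = 204.8
  F: 0 + 2(170.2) = 340.4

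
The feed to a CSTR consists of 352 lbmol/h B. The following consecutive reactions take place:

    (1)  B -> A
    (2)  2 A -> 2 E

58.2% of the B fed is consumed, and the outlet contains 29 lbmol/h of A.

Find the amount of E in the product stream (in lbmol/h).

176 lbmol/h

Conversion of B: B consumed = 1ξ₁ = 0.582 × 352 → ξ₁ = 204.9 lbmol/h.
A balance: n_A = 0 + 1ξ₁ − 2ξ₂ = 29 → ξ₂ = (1·204.9 − 29)/2 = 87.93 lbmol/h.
Outlet amounts (n = n₀ + Σ ν·ξ):
  B: 352 − 1(204.9) = 147.1
  A: 0 + 1(204.9) − 2(87.93) = 29
  E: 0 + 2(87.93) = 175.9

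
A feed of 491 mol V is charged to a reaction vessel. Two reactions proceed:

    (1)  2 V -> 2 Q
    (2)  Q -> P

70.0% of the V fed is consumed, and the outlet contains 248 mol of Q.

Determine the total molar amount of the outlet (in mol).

491 mol

Conversion of V: V consumed = 2ξ₁ = 0.7 × 491 → ξ₁ = 171.8 mol.
Q balance: n_Q = 0 + 2ξ₁ − 1ξ₂ = 248 → ξ₂ = (2·171.8 − 248)/1 = 95.7 mol.
Outlet amounts (n = n₀ + Σ ν·ξ):
  V: 491 − 2(171.8) = 147.3
  Q: 0 + 2(171.8) − 1(95.7) = 248
  P: 0 + 1(95.7) = 95.7
Total out = 147.3 + 248 + 95.7 = 491 mol.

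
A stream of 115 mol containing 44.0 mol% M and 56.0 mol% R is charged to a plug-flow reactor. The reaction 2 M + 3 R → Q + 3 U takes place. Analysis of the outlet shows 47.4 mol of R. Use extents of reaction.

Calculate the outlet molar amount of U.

17 mol

For R: n = n₀ − 3ξ → 47.4 = 64.4 − 3ξ, giving ξ = 5.667 mol.
Outlet amounts (n = n₀ + ν ξ):
  M: 50.6 − 2(5.667) = 39.27
  R: 64.4 − 3(5.667) = 47.4
  Q: 0 + 1(5.667) = 5.667
  U: 0 + 3(5.667) = 17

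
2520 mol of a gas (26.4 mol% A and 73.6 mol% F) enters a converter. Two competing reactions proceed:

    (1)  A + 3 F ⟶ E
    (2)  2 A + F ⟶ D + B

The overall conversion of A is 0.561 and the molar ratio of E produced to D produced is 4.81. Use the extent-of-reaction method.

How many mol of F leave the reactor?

Conversion of A: A consumed = 0.561 × 665.3 = 373.2 mol = 1ξ₁ + 2ξ₂.
Selectivity: 1ξ₁ / (1ξ₂) = 4.81 → ξ₁ = 4.81 ξ₂.
Substitute: (1·4.81 + 2) ξ₂ = 373.2 → ξ₂ = 54.81 mol, ξ₁ = 263.6 mol.
Outlet amounts (n = n₀ + Σ ν·ξ):
  A: 665.3 − 1(263.6) − 2(54.81) = 292.1
  F: 1855 − 3(263.6) − 1(54.81) = 1009
  E: 0 + 1(263.6) = 263.6
  D: 0 + 1(54.81) = 54.81
  B: 0 + 1(54.81) = 54.81

1010 mol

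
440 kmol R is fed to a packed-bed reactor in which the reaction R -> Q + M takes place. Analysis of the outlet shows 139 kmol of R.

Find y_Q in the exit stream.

0.406

For R: n = n₀ − 1ξ → 139 = 440 − 1ξ, giving ξ = 301 kmol.
Outlet amounts (n = n₀ + ν ξ):
  R: 440 − 1(301) = 139
  Q: 0 + 1(301) = 301
  M: 0 + 1(301) = 301
Total out = 741 kmol; y_Q = 301 / 741 = 0.4062.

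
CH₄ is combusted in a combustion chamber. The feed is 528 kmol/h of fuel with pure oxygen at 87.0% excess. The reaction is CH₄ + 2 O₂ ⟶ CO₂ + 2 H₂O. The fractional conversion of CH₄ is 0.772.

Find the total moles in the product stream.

Stoichiometric O₂ = 2 × 528 = 1056 kmol/h; O₂ fed = 1056 × 1.870 = 1975 kmol/h.
Fuel reacted = 0.772 × 528 → ξ = 407.6 kmol/h.
Outlet (n = n₀ + ν ξ):
  CH₄: 528 − 1(407.6) = 120.4
  O₂: 1975 − 2(407.6) = 1159
  CO₂: 0 + 1(407.6) = 407.6
  H₂O: 0 + 2(407.6) = 815.2
Total out = 120.4 + 1159 + 407.6 + 815.2 = 2503 kmol/h.

2500 kmol/h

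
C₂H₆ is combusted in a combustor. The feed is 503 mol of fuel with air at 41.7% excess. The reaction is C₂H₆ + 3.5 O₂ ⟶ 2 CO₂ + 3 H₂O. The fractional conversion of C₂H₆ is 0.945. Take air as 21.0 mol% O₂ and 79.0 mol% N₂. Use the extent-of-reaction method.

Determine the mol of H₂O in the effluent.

Stoichiometric O₂ = 3.5 × 503 = 1760 mol; O₂ fed = 1760 × 1.417 = 2495 mol.
N₂ fed = 2495 × 79/21 = 9385 mol.
Fuel reacted = 0.945 × 503 → ξ = 475.3 mol.
Outlet (n = n₀ + ν ξ):
  C₂H₆: 503 − 1(475.3) = 27.67
  O₂: 2495 − 3.5(475.3) = 831
  N₂: 9385 (inert)
  CO₂: 0 + 2(475.3) = 950.7
  H₂O: 0 + 3(475.3) = 1426

1430 mol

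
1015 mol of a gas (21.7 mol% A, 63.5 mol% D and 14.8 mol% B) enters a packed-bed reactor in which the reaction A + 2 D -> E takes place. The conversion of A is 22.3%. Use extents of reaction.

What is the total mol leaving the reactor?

A reacted = 0.223 × 220.3 = 49.12 mol; ν_A = −1, so ξ = 49.12/1 = 49.12 mol.
Outlet amounts (n = n₀ + ν ξ):
  A: 220.3 − 1(49.12) = 171.1
  D: 644.5 − 2(49.12) = 546.3
  E: 0 + 1(49.12) = 49.12
  B: 150.2 (inert)
Total out = 171.1 + 546.3 + 49.12 + 150.2 = 916.8 mol.

917 mol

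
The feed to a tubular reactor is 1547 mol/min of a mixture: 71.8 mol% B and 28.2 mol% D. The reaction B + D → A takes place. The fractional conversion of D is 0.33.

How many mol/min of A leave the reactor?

D reacted = 0.33 × 436.3 = 144 mol/min; ν_D = −1, so ξ = 144/1 = 144 mol/min.
Outlet amounts (n = n₀ + ν ξ):
  B: 1111 − 1(144) = 966.8
  D: 436.3 − 1(144) = 292.3
  A: 0 + 1(144) = 144

144 mol/min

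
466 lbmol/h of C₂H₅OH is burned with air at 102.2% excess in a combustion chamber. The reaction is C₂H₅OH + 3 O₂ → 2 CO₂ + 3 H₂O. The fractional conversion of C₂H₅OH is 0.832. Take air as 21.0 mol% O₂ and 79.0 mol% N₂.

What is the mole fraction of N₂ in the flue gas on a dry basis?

0.809

Stoichiometric O₂ = 3 × 466 = 1398 lbmol/h; O₂ fed = 1398 × 2.022 = 2827 lbmol/h.
N₂ fed = 2827 × 79/21 = 10630 lbmol/h.
Fuel reacted = 0.832 × 466 → ξ = 387.7 lbmol/h.
Outlet (n = n₀ + ν ξ):
  C₂H₅OH: 466 − 1(387.7) = 78.29
  O₂: 2827 − 3(387.7) = 1664
  N₂: 10630 (inert)
  CO₂: 0 + 2(387.7) = 775.4
  H₂O: 0 + 3(387.7) = 1163
Dry total = 13150 lbmol/h; y_N₂ (dry) = 10630 / 13150 = 0.8086.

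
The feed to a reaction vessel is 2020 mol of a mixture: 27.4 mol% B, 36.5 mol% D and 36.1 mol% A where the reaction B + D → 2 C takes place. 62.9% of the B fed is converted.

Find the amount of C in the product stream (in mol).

B reacted = 0.629 × 553.5 = 348.1 mol; ν_B = −1, so ξ = 348.1/1 = 348.1 mol.
Outlet amounts (n = n₀ + ν ξ):
  B: 553.5 − 1(348.1) = 205.3
  D: 737.3 − 1(348.1) = 389.2
  C: 0 + 2(348.1) = 696.3
  A: 729.2 (inert)

696 mol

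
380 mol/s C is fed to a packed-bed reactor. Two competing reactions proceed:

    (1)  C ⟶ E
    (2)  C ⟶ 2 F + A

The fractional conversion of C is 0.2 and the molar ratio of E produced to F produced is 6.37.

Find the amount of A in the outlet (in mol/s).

Conversion of C: C consumed = 0.2 × 380 = 76 mol/s = 1ξ₁ + 1ξ₂.
Selectivity: 1ξ₁ / (2ξ₂) = 6.37 → ξ₁ = 12.74 ξ₂.
Substitute: (1·12.74 + 1) ξ₂ = 76 → ξ₂ = 5.531 mol/s, ξ₁ = 70.47 mol/s.
Outlet amounts (n = n₀ + Σ ν·ξ):
  C: 380 − 1(70.47) − 1(5.531) = 304
  E: 0 + 1(70.47) = 70.47
  F: 0 + 2(5.531) = 11.06
  A: 0 + 1(5.531) = 5.531

5.53 mol/s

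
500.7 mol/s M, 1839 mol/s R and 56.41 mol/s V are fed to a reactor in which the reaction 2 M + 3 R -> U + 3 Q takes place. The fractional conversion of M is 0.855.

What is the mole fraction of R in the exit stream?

0.548

M reacted = 0.855 × 500.7 = 428.1 mol/s; ν_M = −2, so ξ = 428.1/2 = 214 mol/s.
Outlet amounts (n = n₀ + ν ξ):
  M: 500.7 − 2(214) = 72.6
  R: 1839 − 3(214) = 1197
  U: 0 + 1(214) = 214
  Q: 0 + 3(214) = 642.1
  V: 56.41 (inert)
Total out = 2182 mol/s; y_R = 1197 / 2182 = 0.5485.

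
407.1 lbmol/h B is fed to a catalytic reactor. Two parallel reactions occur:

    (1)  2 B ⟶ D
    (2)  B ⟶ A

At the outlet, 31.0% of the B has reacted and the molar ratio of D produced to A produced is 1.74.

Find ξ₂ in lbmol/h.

ξ₂ = 28.2 lbmol/h

Conversion of B: B consumed = 0.31 × 407.1 = 126.2 lbmol/h = 2ξ₁ + 1ξ₂.
Selectivity: 1ξ₁ / (1ξ₂) = 1.74 → ξ₁ = 1.74 ξ₂.
Substitute: (2·1.74 + 1) ξ₂ = 126.2 → ξ₂ = 28.17 lbmol/h, ξ₁ = 49.02 lbmol/h.
Outlet amounts (n = n₀ + Σ ν·ξ):
  B: 407.1 − 2(49.02) − 1(28.17) = 280.9
  D: 0 + 1(49.02) = 49.02
  A: 0 + 1(28.17) = 28.17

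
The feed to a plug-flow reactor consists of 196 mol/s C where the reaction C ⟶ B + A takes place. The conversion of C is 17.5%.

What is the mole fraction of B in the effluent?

0.149

C reacted = 0.175 × 196 = 34.3 mol/s; ν_C = −1, so ξ = 34.3/1 = 34.3 mol/s.
Outlet amounts (n = n₀ + ν ξ):
  C: 196 − 1(34.3) = 161.7
  B: 0 + 1(34.3) = 34.3
  A: 0 + 1(34.3) = 34.3
Total out = 230.3 mol/s; y_B = 34.3 / 230.3 = 0.1489.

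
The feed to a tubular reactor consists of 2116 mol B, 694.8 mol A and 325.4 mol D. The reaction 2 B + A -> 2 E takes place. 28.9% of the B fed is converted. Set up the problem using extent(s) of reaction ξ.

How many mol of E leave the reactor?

612 mol

B reacted = 0.289 × 2116 = 611.5 mol; ν_B = −2, so ξ = 611.5/2 = 305.8 mol.
Outlet amounts (n = n₀ + ν ξ):
  B: 2116 − 2(305.8) = 1504
  A: 694.8 − 1(305.8) = 389
  E: 0 + 2(305.8) = 611.5
  D: 325.4 (inert)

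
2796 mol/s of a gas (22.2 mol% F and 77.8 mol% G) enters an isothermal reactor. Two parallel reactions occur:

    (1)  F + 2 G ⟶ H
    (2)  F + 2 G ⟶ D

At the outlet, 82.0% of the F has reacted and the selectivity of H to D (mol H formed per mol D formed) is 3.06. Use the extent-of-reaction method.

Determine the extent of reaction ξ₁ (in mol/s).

Conversion of F: F consumed = 0.82 × 620.7 = 509 mol/s = 1ξ₁ + 1ξ₂.
Selectivity: 1ξ₁ / (1ξ₂) = 3.06 → ξ₁ = 3.06 ξ₂.
Substitute: (1·3.06 + 1) ξ₂ = 509 → ξ₂ = 125.4 mol/s, ξ₁ = 383.6 mol/s.
Outlet amounts (n = n₀ + Σ ν·ξ):
  F: 620.7 − 1(383.6) − 1(125.4) = 111.7
  G: 2175 − 2(383.6) − 2(125.4) = 1157
  H: 0 + 1(383.6) = 383.6
  D: 0 + 1(125.4) = 125.4

ξ₁ = 384 mol/s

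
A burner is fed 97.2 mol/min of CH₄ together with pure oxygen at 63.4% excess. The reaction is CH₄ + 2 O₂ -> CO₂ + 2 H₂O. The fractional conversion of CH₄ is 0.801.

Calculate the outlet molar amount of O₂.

Stoichiometric O₂ = 2 × 97.2 = 194.4 mol/min; O₂ fed = 194.4 × 1.634 = 317.6 mol/min.
Fuel reacted = 0.801 × 97.2 → ξ = 77.86 mol/min.
Outlet (n = n₀ + ν ξ):
  CH₄: 97.2 − 1(77.86) = 19.34
  O₂: 317.6 − 2(77.86) = 161.9
  CO₂: 0 + 1(77.86) = 77.86
  H₂O: 0 + 2(77.86) = 155.7

162 mol/min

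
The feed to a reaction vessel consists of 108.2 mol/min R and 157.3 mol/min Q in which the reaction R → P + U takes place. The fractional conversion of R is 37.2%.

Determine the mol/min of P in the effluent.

R reacted = 0.372 × 108.2 = 40.25 mol/min; ν_R = −1, so ξ = 40.25/1 = 40.25 mol/min.
Outlet amounts (n = n₀ + ν ξ):
  R: 108.2 − 1(40.25) = 67.95
  P: 0 + 1(40.25) = 40.25
  U: 0 + 1(40.25) = 40.25
  Q: 157.3 (inert)

40.3 mol/min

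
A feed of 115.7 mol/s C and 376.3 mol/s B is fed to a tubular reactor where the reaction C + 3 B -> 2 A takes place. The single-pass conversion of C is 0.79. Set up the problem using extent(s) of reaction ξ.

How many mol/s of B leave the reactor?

102 mol/s

C reacted = 0.79 × 115.7 = 91.4 mol/s; ν_C = −1, so ξ = 91.4/1 = 91.4 mol/s.
Outlet amounts (n = n₀ + ν ξ):
  C: 115.7 − 1(91.4) = 24.3
  B: 376.3 − 3(91.4) = 102.1
  A: 0 + 2(91.4) = 182.8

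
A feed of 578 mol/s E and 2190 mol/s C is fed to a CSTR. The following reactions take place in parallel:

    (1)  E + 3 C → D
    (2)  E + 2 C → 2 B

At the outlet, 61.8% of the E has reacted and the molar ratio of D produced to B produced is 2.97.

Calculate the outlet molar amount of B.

Conversion of E: E consumed = 0.618 × 578 = 357.2 mol/s = 1ξ₁ + 1ξ₂.
Selectivity: 1ξ₁ / (2ξ₂) = 2.97 → ξ₁ = 5.94 ξ₂.
Substitute: (1·5.94 + 1) ξ₂ = 357.2 → ξ₂ = 51.47 mol/s, ξ₁ = 305.7 mol/s.
Outlet amounts (n = n₀ + Σ ν·ξ):
  E: 578 − 1(305.7) − 1(51.47) = 220.8
  C: 2190 − 3(305.7) − 2(51.47) = 1170
  D: 0 + 1(305.7) = 305.7
  B: 0 + 2(51.47) = 102.9

103 mol/s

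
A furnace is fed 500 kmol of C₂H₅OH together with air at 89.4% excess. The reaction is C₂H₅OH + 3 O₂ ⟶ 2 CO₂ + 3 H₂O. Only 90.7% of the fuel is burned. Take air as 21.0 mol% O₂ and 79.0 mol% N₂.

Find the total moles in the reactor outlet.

14500 kmol

Stoichiometric O₂ = 3 × 500 = 1500 kmol; O₂ fed = 1500 × 1.894 = 2841 kmol.
N₂ fed = 2841 × 79/21 = 10690 kmol.
Fuel reacted = 0.907 × 500 → ξ = 453.5 kmol.
Outlet (n = n₀ + ν ξ):
  C₂H₅OH: 500 − 1(453.5) = 46.5
  O₂: 2841 − 3(453.5) = 1480
  N₂: 10690 (inert)
  CO₂: 0 + 2(453.5) = 907
  H₂O: 0 + 3(453.5) = 1360
Total out = 46.5 + 1480 + 10690 + 907 + 1360 = 14480 kmol.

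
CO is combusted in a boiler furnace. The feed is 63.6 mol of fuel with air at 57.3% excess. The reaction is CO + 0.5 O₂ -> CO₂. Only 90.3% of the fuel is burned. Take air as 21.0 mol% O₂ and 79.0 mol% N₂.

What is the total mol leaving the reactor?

Stoichiometric O₂ = 0.5 × 63.6 = 31.8 mol; O₂ fed = 31.8 × 1.573 = 50.02 mol.
N₂ fed = 50.02 × 79/21 = 188.2 mol.
Fuel reacted = 0.903 × 63.6 → ξ = 57.43 mol.
Outlet (n = n₀ + ν ξ):
  CO: 63.6 − 1(57.43) = 6.169
  O₂: 50.02 − 0.5(57.43) = 21.31
  N₂: 188.2 (inert)
  CO₂: 0 + 1(57.43) = 57.43
Total out = 6.169 + 21.31 + 188.2 + 57.43 = 273.1 mol.

273 mol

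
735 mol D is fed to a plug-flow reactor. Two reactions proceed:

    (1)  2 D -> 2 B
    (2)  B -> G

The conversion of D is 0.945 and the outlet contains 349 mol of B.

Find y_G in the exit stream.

0.47

Conversion of D: D consumed = 2ξ₁ = 0.945 × 735 → ξ₁ = 347.3 mol.
B balance: n_B = 0 + 2ξ₁ − 1ξ₂ = 349 → ξ₂ = (2·347.3 − 349)/1 = 345.6 mol.
Outlet amounts (n = n₀ + Σ ν·ξ):
  D: 735 − 2(347.3) = 40.43
  B: 0 + 2(347.3) − 1(345.6) = 349
  G: 0 + 1(345.6) = 345.6
Total out = 735 mol; y_G = 345.6 / 735 = 0.4702.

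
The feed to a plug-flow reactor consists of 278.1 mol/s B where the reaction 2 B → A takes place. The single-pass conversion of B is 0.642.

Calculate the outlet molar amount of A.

B reacted = 0.642 × 278.1 = 178.5 mol/s; ν_B = −2, so ξ = 178.5/2 = 89.27 mol/s.
Outlet amounts (n = n₀ + ν ξ):
  B: 278.1 − 2(89.27) = 99.56
  A: 0 + 1(89.27) = 89.27

89.3 mol/s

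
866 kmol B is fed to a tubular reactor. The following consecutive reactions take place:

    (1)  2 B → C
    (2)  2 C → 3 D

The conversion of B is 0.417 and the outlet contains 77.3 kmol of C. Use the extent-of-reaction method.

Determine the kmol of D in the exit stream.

Conversion of B: B consumed = 2ξ₁ = 0.417 × 866 → ξ₁ = 180.6 kmol.
C balance: n_C = 0 + 1ξ₁ − 2ξ₂ = 77.3 → ξ₂ = (1·180.6 − 77.3)/2 = 51.63 kmol.
Outlet amounts (n = n₀ + Σ ν·ξ):
  B: 866 − 2(180.6) = 504.9
  C: 0 + 1(180.6) − 2(51.63) = 77.3
  D: 0 + 3(51.63) = 154.9

155 kmol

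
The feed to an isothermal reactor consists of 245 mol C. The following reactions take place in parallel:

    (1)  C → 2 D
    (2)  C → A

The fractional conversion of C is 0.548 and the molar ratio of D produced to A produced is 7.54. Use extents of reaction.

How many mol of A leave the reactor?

Conversion of C: C consumed = 0.548 × 245 = 134.3 mol = 1ξ₁ + 1ξ₂.
Selectivity: 2ξ₁ / (1ξ₂) = 7.54 → ξ₁ = 3.77 ξ₂.
Substitute: (1·3.77 + 1) ξ₂ = 134.3 → ξ₂ = 28.15 mol, ξ₁ = 106.1 mol.
Outlet amounts (n = n₀ + Σ ν·ξ):
  C: 245 − 1(106.1) − 1(28.15) = 110.7
  D: 0 + 2(106.1) = 212.2
  A: 0 + 1(28.15) = 28.15

28.1 mol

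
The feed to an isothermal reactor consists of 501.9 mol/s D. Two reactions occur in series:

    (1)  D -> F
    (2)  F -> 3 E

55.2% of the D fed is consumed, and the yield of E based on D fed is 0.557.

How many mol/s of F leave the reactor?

184 mol/s

Conversion of D: D consumed = 1ξ₁ = 0.552 × 501.9 → ξ₁ = 277 mol/s.
Yield of E: 3ξ₂ / 501.9 = 0.557 → ξ₂ = 93.19 mol/s.
Outlet amounts (n = n₀ + Σ ν·ξ):
  D: 501.9 − 1(277) = 224.9
  F: 0 + 1(277) − 1(93.19) = 183.9
  E: 0 + 3(93.19) = 279.6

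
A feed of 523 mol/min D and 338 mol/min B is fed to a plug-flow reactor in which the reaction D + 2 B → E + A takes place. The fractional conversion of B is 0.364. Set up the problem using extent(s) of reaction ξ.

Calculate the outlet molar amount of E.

B reacted = 0.364 × 338 = 123 mol/min; ν_B = −2, so ξ = 123/2 = 61.52 mol/min.
Outlet amounts (n = n₀ + ν ξ):
  D: 523 − 1(61.52) = 461.5
  B: 338 − 2(61.52) = 215
  E: 0 + 1(61.52) = 61.52
  A: 0 + 1(61.52) = 61.52

61.5 mol/min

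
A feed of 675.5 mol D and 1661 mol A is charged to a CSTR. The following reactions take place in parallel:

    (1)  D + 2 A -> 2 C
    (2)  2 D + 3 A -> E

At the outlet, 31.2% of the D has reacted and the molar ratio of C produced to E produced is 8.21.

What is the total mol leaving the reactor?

Conversion of D: D consumed = 0.312 × 675.5 = 210.8 mol = 1ξ₁ + 2ξ₂.
Selectivity: 2ξ₁ / (1ξ₂) = 8.21 → ξ₁ = 4.105 ξ₂.
Substitute: (1·4.105 + 2) ξ₂ = 210.8 → ξ₂ = 34.52 mol, ξ₁ = 141.7 mol.
Outlet amounts (n = n₀ + Σ ν·ξ):
  D: 675.5 − 1(141.7) − 2(34.52) = 464.7
  A: 1661 − 2(141.7) − 3(34.52) = 1274
  C: 0 + 2(141.7) = 283.4
  E: 0 + 1(34.52) = 34.52
Total out = 464.7 + 1274 + 283.4 + 34.52 = 2057 mol.

2060 mol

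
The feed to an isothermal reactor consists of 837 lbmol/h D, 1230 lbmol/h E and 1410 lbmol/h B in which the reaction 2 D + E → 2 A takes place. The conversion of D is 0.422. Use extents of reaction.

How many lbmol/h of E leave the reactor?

1050 lbmol/h

D reacted = 0.422 × 837 = 353.2 lbmol/h; ν_D = −2, so ξ = 353.2/2 = 176.6 lbmol/h.
Outlet amounts (n = n₀ + ν ξ):
  D: 837 − 2(176.6) = 483.8
  E: 1230 − 1(176.6) = 1053
  A: 0 + 2(176.6) = 353.2
  B: 1410 (inert)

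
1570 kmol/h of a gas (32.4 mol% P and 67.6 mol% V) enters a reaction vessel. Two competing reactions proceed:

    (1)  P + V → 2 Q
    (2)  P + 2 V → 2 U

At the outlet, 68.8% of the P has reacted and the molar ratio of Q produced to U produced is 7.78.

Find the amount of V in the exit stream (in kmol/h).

671 kmol/h

Conversion of P: P consumed = 0.688 × 508.7 = 350 kmol/h = 1ξ₁ + 1ξ₂.
Selectivity: 2ξ₁ / (2ξ₂) = 7.78 → ξ₁ = 7.78 ξ₂.
Substitute: (1·7.78 + 1) ξ₂ = 350 → ξ₂ = 39.86 kmol/h, ξ₁ = 310.1 kmol/h.
Outlet amounts (n = n₀ + Σ ν·ξ):
  P: 508.7 − 1(310.1) − 1(39.86) = 158.7
  V: 1061 − 1(310.1) − 2(39.86) = 671.5
  Q: 0 + 2(310.1) = 620.2
  U: 0 + 2(39.86) = 79.72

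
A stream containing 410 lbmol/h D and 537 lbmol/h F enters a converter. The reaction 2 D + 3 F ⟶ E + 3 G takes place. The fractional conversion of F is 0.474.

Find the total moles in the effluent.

F reacted = 0.474 × 537 = 254.5 lbmol/h; ν_F = −3, so ξ = 254.5/3 = 84.85 lbmol/h.
Outlet amounts (n = n₀ + ν ξ):
  D: 410 − 2(84.85) = 240.3
  F: 537 − 3(84.85) = 282.5
  E: 0 + 1(84.85) = 84.85
  G: 0 + 3(84.85) = 254.5
Total out = 240.3 + 282.5 + 84.85 + 254.5 = 862.2 lbmol/h.

862 lbmol/h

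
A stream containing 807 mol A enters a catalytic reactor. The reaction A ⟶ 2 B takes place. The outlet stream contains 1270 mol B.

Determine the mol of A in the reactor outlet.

For B: n = n₀ + 2ξ → 1270 = 0 + 2ξ, giving ξ = 635 mol.
Outlet amounts (n = n₀ + ν ξ):
  A: 807 − 1(635) = 172
  B: 0 + 2(635) = 1270

172 mol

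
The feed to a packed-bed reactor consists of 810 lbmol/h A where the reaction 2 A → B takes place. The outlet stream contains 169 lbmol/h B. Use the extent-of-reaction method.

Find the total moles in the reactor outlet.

641 lbmol/h

For B: n = n₀ + 1ξ → 169 = 0 + 1ξ, giving ξ = 169 lbmol/h.
Outlet amounts (n = n₀ + ν ξ):
  A: 810 − 2(169) = 472
  B: 0 + 1(169) = 169
Total out = 472 + 169 = 641 lbmol/h.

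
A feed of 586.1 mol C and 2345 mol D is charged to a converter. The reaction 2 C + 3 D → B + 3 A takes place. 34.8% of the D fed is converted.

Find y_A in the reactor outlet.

D reacted = 0.348 × 2345 = 816.1 mol; ν_D = −3, so ξ = 816.1/3 = 272 mol.
Outlet amounts (n = n₀ + ν ξ):
  C: 586.1 − 2(272) = 42.06
  D: 2345 − 3(272) = 1529
  B: 0 + 1(272) = 272
  A: 0 + 3(272) = 816.1
Total out = 2659 mol; y_A = 816.1 / 2659 = 0.3069.

0.307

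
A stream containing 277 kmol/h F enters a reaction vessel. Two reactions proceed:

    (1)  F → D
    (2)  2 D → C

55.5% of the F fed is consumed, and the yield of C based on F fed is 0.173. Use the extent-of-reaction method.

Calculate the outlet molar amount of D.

Conversion of F: F consumed = 1ξ₁ = 0.555 × 277 → ξ₁ = 153.7 kmol/h.
Yield of C: 1ξ₂ / 277 = 0.173 → ξ₂ = 47.92 kmol/h.
Outlet amounts (n = n₀ + Σ ν·ξ):
  F: 277 − 1(153.7) = 123.3
  D: 0 + 1(153.7) − 2(47.92) = 57.89
  C: 0 + 1(47.92) = 47.92

57.9 kmol/h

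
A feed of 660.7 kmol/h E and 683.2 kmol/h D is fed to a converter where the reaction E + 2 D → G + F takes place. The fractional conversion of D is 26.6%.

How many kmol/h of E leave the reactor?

570 kmol/h

D reacted = 0.266 × 683.2 = 181.7 kmol/h; ν_D = −2, so ξ = 181.7/2 = 90.87 kmol/h.
Outlet amounts (n = n₀ + ν ξ):
  E: 660.7 − 1(90.87) = 569.8
  D: 683.2 − 2(90.87) = 501.5
  G: 0 + 1(90.87) = 90.87
  F: 0 + 1(90.87) = 90.87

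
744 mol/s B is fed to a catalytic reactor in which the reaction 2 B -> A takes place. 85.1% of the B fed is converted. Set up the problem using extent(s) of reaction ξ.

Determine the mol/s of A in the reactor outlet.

317 mol/s

B reacted = 0.851 × 744 = 633.1 mol/s; ν_B = −2, so ξ = 633.1/2 = 316.6 mol/s.
Outlet amounts (n = n₀ + ν ξ):
  B: 744 − 2(316.6) = 110.9
  A: 0 + 1(316.6) = 316.6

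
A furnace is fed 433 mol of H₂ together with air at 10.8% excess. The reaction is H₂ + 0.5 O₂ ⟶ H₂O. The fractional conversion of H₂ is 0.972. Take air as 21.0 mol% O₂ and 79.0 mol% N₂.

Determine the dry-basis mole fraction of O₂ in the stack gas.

0.0312

Stoichiometric O₂ = 0.5 × 433 = 216.5 mol; O₂ fed = 216.5 × 1.108 = 239.9 mol.
N₂ fed = 239.9 × 79/21 = 902.4 mol.
Fuel reacted = 0.972 × 433 → ξ = 420.9 mol.
Outlet (n = n₀ + ν ξ):
  H₂: 433 − 1(420.9) = 12.12
  O₂: 239.9 − 0.5(420.9) = 29.44
  N₂: 902.4 (inert)
  H₂O: 0 + 1(420.9) = 420.9
Dry total = 944 mol; y_O₂ (dry) = 29.44 / 944 = 0.03119.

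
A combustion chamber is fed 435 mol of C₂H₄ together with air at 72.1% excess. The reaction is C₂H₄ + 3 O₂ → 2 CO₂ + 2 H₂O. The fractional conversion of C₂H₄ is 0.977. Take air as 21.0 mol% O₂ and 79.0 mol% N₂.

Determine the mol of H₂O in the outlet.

Stoichiometric O₂ = 3 × 435 = 1305 mol; O₂ fed = 1305 × 1.721 = 2246 mol.
N₂ fed = 2246 × 79/21 = 8449 mol.
Fuel reacted = 0.977 × 435 → ξ = 425 mol.
Outlet (n = n₀ + ν ξ):
  C₂H₄: 435 − 1(425) = 10
  O₂: 2246 − 3(425) = 970.9
  N₂: 8449 (inert)
  CO₂: 0 + 2(425) = 850
  H₂O: 0 + 2(425) = 850

850 mol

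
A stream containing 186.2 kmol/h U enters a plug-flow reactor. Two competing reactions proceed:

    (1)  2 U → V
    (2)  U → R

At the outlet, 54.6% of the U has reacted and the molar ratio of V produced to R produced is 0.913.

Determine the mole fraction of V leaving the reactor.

Conversion of U: U consumed = 0.546 × 186.2 = 101.7 kmol/h = 2ξ₁ + 1ξ₂.
Selectivity: 1ξ₁ / (1ξ₂) = 0.913 → ξ₁ = 0.913 ξ₂.
Substitute: (2·0.913 + 1) ξ₂ = 101.7 → ξ₂ = 35.97 kmol/h, ξ₁ = 32.85 kmol/h.
Outlet amounts (n = n₀ + Σ ν·ξ):
  U: 186.2 − 2(32.85) − 1(35.97) = 84.53
  V: 0 + 1(32.85) = 32.85
  R: 0 + 1(35.97) = 35.97
Total out = 153.4 kmol/h; y_V = 32.85 / 153.4 = 0.2142.

0.214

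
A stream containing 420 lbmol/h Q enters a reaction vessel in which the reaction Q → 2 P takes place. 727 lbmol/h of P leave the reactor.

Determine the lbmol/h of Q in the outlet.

56.5 lbmol/h

For P: n = n₀ + 2ξ → 727 = 0 + 2ξ, giving ξ = 363.5 lbmol/h.
Outlet amounts (n = n₀ + ν ξ):
  Q: 420 − 1(363.5) = 56.5
  P: 0 + 2(363.5) = 727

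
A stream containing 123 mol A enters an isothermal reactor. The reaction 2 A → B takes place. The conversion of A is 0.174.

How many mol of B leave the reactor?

A reacted = 0.174 × 123 = 21.4 mol; ν_A = −2, so ξ = 21.4/2 = 10.7 mol.
Outlet amounts (n = n₀ + ν ξ):
  A: 123 − 2(10.7) = 101.6
  B: 0 + 1(10.7) = 10.7

10.7 mol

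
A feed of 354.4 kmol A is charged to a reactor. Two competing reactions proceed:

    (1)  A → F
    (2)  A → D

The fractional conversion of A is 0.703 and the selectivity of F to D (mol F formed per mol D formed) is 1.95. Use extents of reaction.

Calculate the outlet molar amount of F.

165 kmol

Conversion of A: A consumed = 0.703 × 354.4 = 249.1 kmol = 1ξ₁ + 1ξ₂.
Selectivity: 1ξ₁ / (1ξ₂) = 1.95 → ξ₁ = 1.95 ξ₂.
Substitute: (1·1.95 + 1) ξ₂ = 249.1 → ξ₂ = 84.46 kmol, ξ₁ = 164.7 kmol.
Outlet amounts (n = n₀ + Σ ν·ξ):
  A: 354.4 − 1(164.7) − 1(84.46) = 105.3
  F: 0 + 1(164.7) = 164.7
  D: 0 + 1(84.46) = 84.46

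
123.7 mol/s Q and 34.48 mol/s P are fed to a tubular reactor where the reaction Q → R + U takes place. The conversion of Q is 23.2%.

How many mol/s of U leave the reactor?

Q reacted = 0.232 × 123.7 = 28.7 mol/s; ν_Q = −1, so ξ = 28.7/1 = 28.7 mol/s.
Outlet amounts (n = n₀ + ν ξ):
  Q: 123.7 − 1(28.7) = 95
  R: 0 + 1(28.7) = 28.7
  U: 0 + 1(28.7) = 28.7
  P: 34.48 (inert)

28.7 mol/s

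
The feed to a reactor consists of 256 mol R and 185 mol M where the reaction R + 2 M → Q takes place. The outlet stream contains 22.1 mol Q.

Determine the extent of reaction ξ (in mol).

For Q: n = n₀ + 1ξ → 22.1 = 0 + 1ξ, giving ξ = 22.1 mol.
Outlet amounts (n = n₀ + ν ξ):
  R: 256 − 1(22.1) = 233.9
  M: 185 − 2(22.1) = 140.8
  Q: 0 + 1(22.1) = 22.1

ξ = 22.1 mol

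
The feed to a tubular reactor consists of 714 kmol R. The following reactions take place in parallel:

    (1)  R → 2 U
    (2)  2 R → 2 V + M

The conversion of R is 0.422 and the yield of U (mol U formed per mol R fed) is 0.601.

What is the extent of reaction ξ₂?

ξ₂ = 43.4 kmol

Yield of U: 2ξ₁ / 714 = 0.601 → ξ₁ = 214.6 kmol.
Conversion of R: 1ξ₁ + 2ξ₂ = 0.422 × 714 = 301.3 → ξ₂ = 43.38 kmol.
Outlet amounts (n = n₀ + Σ ν·ξ):
  R: 714 − 1(214.6) − 2(43.38) = 412.7
  U: 0 + 2(214.6) = 429.1
  V: 0 + 2(43.38) = 86.75
  M: 0 + 1(43.38) = 43.38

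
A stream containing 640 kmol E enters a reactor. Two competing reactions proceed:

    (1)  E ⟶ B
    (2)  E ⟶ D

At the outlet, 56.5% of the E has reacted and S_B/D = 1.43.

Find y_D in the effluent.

0.233

Conversion of E: E consumed = 0.565 × 640 = 361.6 kmol = 1ξ₁ + 1ξ₂.
Selectivity: 1ξ₁ / (1ξ₂) = 1.43 → ξ₁ = 1.43 ξ₂.
Substitute: (1·1.43 + 1) ξ₂ = 361.6 → ξ₂ = 148.8 kmol, ξ₁ = 212.8 kmol.
Outlet amounts (n = n₀ + Σ ν·ξ):
  E: 640 − 1(212.8) − 1(148.8) = 278.4
  B: 0 + 1(212.8) = 212.8
  D: 0 + 1(148.8) = 148.8
Total out = 640 kmol; y_D = 148.8 / 640 = 0.2325.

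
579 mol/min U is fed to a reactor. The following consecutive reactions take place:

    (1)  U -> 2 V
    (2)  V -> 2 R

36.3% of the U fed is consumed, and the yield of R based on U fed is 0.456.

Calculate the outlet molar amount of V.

288 mol/min

Conversion of U: U consumed = 1ξ₁ = 0.363 × 579 → ξ₁ = 210.2 mol/min.
Yield of R: 2ξ₂ / 579 = 0.456 → ξ₂ = 132 mol/min.
Outlet amounts (n = n₀ + Σ ν·ξ):
  U: 579 − 1(210.2) = 368.8
  V: 0 + 2(210.2) − 1(132) = 288.3
  R: 0 + 2(132) = 264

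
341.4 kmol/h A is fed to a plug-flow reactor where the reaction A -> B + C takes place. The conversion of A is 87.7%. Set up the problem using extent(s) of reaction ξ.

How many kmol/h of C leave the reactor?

A reacted = 0.877 × 341.4 = 299.4 kmol/h; ν_A = −1, so ξ = 299.4/1 = 299.4 kmol/h.
Outlet amounts (n = n₀ + ν ξ):
  A: 341.4 − 1(299.4) = 41.99
  B: 0 + 1(299.4) = 299.4
  C: 0 + 1(299.4) = 299.4

299 kmol/h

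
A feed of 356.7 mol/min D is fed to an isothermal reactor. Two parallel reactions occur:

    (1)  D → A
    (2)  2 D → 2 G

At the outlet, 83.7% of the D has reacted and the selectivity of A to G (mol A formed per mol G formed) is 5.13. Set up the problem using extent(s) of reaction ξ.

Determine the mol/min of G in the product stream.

Conversion of D: D consumed = 0.837 × 356.7 = 298.6 mol/min = 1ξ₁ + 2ξ₂.
Selectivity: 1ξ₁ / (2ξ₂) = 5.13 → ξ₁ = 10.26 ξ₂.
Substitute: (1·10.26 + 2) ξ₂ = 298.6 → ξ₂ = 24.35 mol/min, ξ₁ = 249.9 mol/min.
Outlet amounts (n = n₀ + Σ ν·ξ):
  D: 356.7 − 1(249.9) − 2(24.35) = 58.14
  A: 0 + 1(249.9) = 249.9
  G: 0 + 2(24.35) = 48.7

48.7 mol/min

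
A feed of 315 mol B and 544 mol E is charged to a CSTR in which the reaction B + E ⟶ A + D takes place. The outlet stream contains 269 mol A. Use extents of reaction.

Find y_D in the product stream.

For A: n = n₀ + 1ξ → 269 = 0 + 1ξ, giving ξ = 269 mol.
Outlet amounts (n = n₀ + ν ξ):
  B: 315 − 1(269) = 46
  E: 544 − 1(269) = 275
  A: 0 + 1(269) = 269
  D: 0 + 1(269) = 269
Total out = 859 mol; y_D = 269 / 859 = 0.3132.

0.313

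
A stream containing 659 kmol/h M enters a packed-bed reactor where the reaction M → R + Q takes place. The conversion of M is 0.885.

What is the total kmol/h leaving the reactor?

M reacted = 0.885 × 659 = 583.2 kmol/h; ν_M = −1, so ξ = 583.2/1 = 583.2 kmol/h.
Outlet amounts (n = n₀ + ν ξ):
  M: 659 − 1(583.2) = 75.78
  R: 0 + 1(583.2) = 583.2
  Q: 0 + 1(583.2) = 583.2
Total out = 75.78 + 583.2 + 583.2 = 1242 kmol/h.

1240 kmol/h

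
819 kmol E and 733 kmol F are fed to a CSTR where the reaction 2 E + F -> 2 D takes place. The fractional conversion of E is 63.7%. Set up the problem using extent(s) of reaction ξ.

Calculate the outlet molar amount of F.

E reacted = 0.637 × 819 = 521.7 kmol; ν_E = −2, so ξ = 521.7/2 = 260.9 kmol.
Outlet amounts (n = n₀ + ν ξ):
  E: 819 − 2(260.9) = 297.3
  F: 733 − 1(260.9) = 472.1
  D: 0 + 2(260.9) = 521.7

472 kmol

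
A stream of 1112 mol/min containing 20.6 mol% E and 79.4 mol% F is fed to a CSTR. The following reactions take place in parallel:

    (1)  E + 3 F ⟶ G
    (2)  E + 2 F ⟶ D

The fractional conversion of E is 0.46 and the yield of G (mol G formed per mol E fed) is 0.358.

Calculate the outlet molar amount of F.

590 mol/min

Yield of G: 1ξ₁ / 229.1 = 0.358 → ξ₁ = 82.01 mol/min.
Conversion of E: 1ξ₁ + 1ξ₂ = 0.46 × 229.1 = 105.4 → ξ₂ = 23.37 mol/min.
Outlet amounts (n = n₀ + Σ ν·ξ):
  E: 229.1 − 1(82.01) − 1(23.37) = 123.7
  F: 882.9 − 3(82.01) − 2(23.37) = 590.2
  G: 0 + 1(82.01) = 82.01
  D: 0 + 1(23.37) = 23.37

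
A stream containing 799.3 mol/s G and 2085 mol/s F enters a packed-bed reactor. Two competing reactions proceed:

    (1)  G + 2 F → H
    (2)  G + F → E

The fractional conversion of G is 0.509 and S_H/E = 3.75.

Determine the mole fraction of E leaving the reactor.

0.0397

Conversion of G: G consumed = 0.509 × 799.3 = 406.8 mol/s = 1ξ₁ + 1ξ₂.
Selectivity: 1ξ₁ / (1ξ₂) = 3.75 → ξ₁ = 3.75 ξ₂.
Substitute: (1·3.75 + 1) ξ₂ = 406.8 → ξ₂ = 85.65 mol/s, ξ₁ = 321.2 mol/s.
Outlet amounts (n = n₀ + Σ ν·ξ):
  G: 799.3 − 1(321.2) − 1(85.65) = 392.5
  F: 2085 − 2(321.2) − 1(85.65) = 1357
  H: 0 + 1(321.2) = 321.2
  E: 0 + 1(85.65) = 85.65
Total out = 2156 mol/s; y_E = 85.65 / 2156 = 0.03972.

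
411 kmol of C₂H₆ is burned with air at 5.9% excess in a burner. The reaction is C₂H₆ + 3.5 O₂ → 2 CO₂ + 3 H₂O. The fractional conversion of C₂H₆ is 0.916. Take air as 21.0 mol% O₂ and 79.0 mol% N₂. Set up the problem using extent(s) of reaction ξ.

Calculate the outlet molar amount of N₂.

5730 kmol

Stoichiometric O₂ = 3.5 × 411 = 1438 kmol; O₂ fed = 1438 × 1.059 = 1523 kmol.
N₂ fed = 1523 × 79/21 = 5731 kmol.
Fuel reacted = 0.916 × 411 → ξ = 376.5 kmol.
Outlet (n = n₀ + ν ξ):
  C₂H₆: 411 − 1(376.5) = 34.52
  O₂: 1523 − 3.5(376.5) = 205.7
  N₂: 5731 (inert)
  CO₂: 0 + 2(376.5) = 753
  H₂O: 0 + 3(376.5) = 1129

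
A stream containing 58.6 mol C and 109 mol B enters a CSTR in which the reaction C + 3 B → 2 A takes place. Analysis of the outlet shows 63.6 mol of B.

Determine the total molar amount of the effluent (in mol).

137 mol

For B: n = n₀ − 3ξ → 63.6 = 109 − 3ξ, giving ξ = 15.13 mol.
Outlet amounts (n = n₀ + ν ξ):
  C: 58.6 − 1(15.13) = 43.47
  B: 109 − 3(15.13) = 63.6
  A: 0 + 2(15.13) = 30.27
Total out = 43.47 + 63.6 + 30.27 = 137.3 mol.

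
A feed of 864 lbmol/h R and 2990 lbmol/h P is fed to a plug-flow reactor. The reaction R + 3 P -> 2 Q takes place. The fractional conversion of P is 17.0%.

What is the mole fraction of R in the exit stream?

0.198

P reacted = 0.17 × 2990 = 508.3 lbmol/h; ν_P = −3, so ξ = 508.3/3 = 169.4 lbmol/h.
Outlet amounts (n = n₀ + ν ξ):
  R: 864 − 1(169.4) = 694.6
  P: 2990 − 3(169.4) = 2482
  Q: 0 + 2(169.4) = 338.9
Total out = 3515 lbmol/h; y_R = 694.6 / 3515 = 0.1976.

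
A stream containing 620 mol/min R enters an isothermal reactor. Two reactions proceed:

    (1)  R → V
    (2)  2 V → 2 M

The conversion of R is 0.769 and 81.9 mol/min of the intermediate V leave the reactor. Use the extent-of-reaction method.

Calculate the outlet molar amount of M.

Conversion of R: R consumed = 1ξ₁ = 0.769 × 620 → ξ₁ = 476.8 mol/min.
V balance: n_V = 0 + 1ξ₁ − 2ξ₂ = 81.9 → ξ₂ = (1·476.8 − 81.9)/2 = 197.4 mol/min.
Outlet amounts (n = n₀ + Σ ν·ξ):
  R: 620 − 1(476.8) = 143.2
  V: 0 + 1(476.8) − 2(197.4) = 81.9
  M: 0 + 2(197.4) = 394.9

395 mol/min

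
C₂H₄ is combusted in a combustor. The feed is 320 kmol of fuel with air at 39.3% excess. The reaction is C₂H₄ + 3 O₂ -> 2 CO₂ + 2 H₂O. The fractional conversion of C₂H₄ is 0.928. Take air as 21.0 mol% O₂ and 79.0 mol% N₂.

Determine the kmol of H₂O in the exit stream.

594 kmol

Stoichiometric O₂ = 3 × 320 = 960 kmol; O₂ fed = 960 × 1.393 = 1337 kmol.
N₂ fed = 1337 × 79/21 = 5031 kmol.
Fuel reacted = 0.928 × 320 → ξ = 297 kmol.
Outlet (n = n₀ + ν ξ):
  C₂H₄: 320 − 1(297) = 23.04
  O₂: 1337 − 3(297) = 446.4
  N₂: 5031 (inert)
  CO₂: 0 + 2(297) = 593.9
  H₂O: 0 + 2(297) = 593.9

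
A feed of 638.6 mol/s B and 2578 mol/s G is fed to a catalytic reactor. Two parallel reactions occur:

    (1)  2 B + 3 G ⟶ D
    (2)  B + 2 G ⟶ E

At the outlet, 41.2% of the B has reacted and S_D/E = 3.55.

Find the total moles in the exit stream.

Conversion of B: B consumed = 0.412 × 638.6 = 263.1 mol/s = 2ξ₁ + 1ξ₂.
Selectivity: 1ξ₁ / (1ξ₂) = 3.55 → ξ₁ = 3.55 ξ₂.
Substitute: (2·3.55 + 1) ξ₂ = 263.1 → ξ₂ = 32.48 mol/s, ξ₁ = 115.3 mol/s.
Outlet amounts (n = n₀ + Σ ν·ξ):
  B: 638.6 − 2(115.3) − 1(32.48) = 375.5
  G: 2578 − 3(115.3) − 2(32.48) = 2167
  D: 0 + 1(115.3) = 115.3
  E: 0 + 1(32.48) = 32.48
Total out = 375.5 + 2167 + 115.3 + 32.48 = 2690 mol/s.

2690 mol/s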